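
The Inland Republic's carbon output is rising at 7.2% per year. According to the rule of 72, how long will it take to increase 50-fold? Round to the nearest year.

around 56 years

At 7.2% it doubles every 72/7.2 ≈ 10.00 years.
Reaching 50× takes log₂(50) ≈ 5.64 doublings.
5.64 × 10.00 ≈ 56 years.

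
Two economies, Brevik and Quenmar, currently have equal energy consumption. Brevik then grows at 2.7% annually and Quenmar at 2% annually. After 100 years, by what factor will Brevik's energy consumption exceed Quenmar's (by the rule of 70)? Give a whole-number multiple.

roughly 2 times

Brevik pulls ahead at 0.7 pp per year, so the ratio doubles every 70/0.7 ≈ 100.00 years.
In 100 years that's 1.00 doublings: 2^1.00 ≈ 2.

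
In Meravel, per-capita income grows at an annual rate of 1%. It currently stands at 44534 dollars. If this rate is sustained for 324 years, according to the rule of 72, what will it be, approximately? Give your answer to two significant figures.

≈ 1000000 dollars

Doubling time ≈ 72/1 = 72.00 years.
324 years is 324/72.00 ≈ 4.50 doublings, a factor of 2^4.50 ≈ 22.63.
44534 × 22.63 ≈ 1000000 dollars.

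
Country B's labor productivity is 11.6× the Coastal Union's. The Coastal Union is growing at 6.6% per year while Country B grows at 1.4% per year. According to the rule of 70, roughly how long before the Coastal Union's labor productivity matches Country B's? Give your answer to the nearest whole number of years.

roughly 48 years

What matters is the difference: 5.2 pp.
Rule of 70 on the gap: the ratio halves every 70/5.2 ≈ 13.46 years.
An 11.6× gap takes log₂(11.6) ≈ 3.54 halvings to close: 3.54 × 13.46 ≈ 48 years.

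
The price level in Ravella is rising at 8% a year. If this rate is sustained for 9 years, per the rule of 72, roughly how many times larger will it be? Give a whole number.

≈ 2 times

At 8% one doubling takes ≈ 9.00 years; 9 years is 1 of them, so ×2.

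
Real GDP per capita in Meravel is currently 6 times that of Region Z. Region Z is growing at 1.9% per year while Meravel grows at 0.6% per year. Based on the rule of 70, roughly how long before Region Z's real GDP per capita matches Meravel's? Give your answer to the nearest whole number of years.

≈ 139 years

Region Z gains on Meravel at 1.9% − 0.6% = 1.3 points a year.
At that relative rate the gap halves every 70/1.3 ≈ 53.85 years.
A 6 times gap takes log₂(6) ≈ 2.58 halvings to close: 2.58 × 53.85 ≈ 139 years.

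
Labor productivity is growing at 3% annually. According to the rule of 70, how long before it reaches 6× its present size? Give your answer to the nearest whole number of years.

60 years

At 3% it doubles every 70/3 ≈ 23.33 years.
Reaching 6× takes log₂(6) ≈ 2.58 doublings.
2.58 × 23.33 ≈ 60 years.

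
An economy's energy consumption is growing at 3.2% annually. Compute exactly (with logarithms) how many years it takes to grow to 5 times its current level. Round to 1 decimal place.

51.1 years

t = ln(5) / ln(1 + 0.032) = 1.6094 / 0.031499 ≈ 51.09.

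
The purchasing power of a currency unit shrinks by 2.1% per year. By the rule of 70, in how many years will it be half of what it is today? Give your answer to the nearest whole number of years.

Halving time ≈ 70 / 2.1 = 33.33 → 33 years.

≈ 33 years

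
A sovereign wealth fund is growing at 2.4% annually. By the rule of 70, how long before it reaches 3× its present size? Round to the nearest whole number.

46 years

At 2.4% it doubles every 70/2.4 ≈ 29.17 years.
Reaching 3× takes log₂(3) ≈ 1.58 doublings.
1.58 × 29.17 ≈ 46 years.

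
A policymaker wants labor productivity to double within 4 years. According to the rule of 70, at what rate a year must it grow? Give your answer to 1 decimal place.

roughly 17.5%

70 / 4 ≈ 17.50, so about 17.5% a year.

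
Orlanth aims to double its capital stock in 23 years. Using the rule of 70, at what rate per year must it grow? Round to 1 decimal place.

about 3.0%

70 / 23 ≈ 3.04, so about 3.0% per year.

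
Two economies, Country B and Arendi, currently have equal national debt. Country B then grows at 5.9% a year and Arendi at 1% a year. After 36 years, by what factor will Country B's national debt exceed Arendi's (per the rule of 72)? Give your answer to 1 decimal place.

≈ 5.5 times

Country B pulls ahead at 4.9 pp per year, so the ratio doubles every 72/4.9 ≈ 14.69 years.
In 36 years that's 2.45 doublings: 2^2.45 ≈ 5.5.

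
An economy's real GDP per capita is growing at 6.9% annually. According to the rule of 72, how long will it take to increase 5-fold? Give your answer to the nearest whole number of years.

about 24 years

Doubling time ≈ 72/6.9 = 10.43 years.
5× is log₂ 5 ≈ 2.32 doublings, so ≈ 2.32 × 10.43 = 24 years.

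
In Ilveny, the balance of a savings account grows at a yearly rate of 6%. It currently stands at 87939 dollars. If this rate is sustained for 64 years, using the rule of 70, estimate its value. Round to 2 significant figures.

Doubling time ≈ 70/6 = 11.67 years.
64 years is 64/11.67 ≈ 5.48 doublings, a factor of 2^5.48 ≈ 44.63.
87939 × 44.63 ≈ 3900000 dollars.

around 3900000 dollars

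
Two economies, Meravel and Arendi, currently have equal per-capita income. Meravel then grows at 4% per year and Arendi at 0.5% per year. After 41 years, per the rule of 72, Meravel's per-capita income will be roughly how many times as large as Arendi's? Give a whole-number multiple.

Only the 3.5-point difference matters.
72/3.5 ≈ 20.57 years per doubling of the ratio; 41 years gives 1.99 doublings, so ≈ 4×.

around 4 times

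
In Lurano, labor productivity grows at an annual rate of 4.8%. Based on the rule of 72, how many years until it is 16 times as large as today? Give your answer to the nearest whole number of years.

Doubling time ≈ 72/4.8 = 15.00 years.
Getting to 16× needs 4 doublings: 4 × 15.00 ≈ 60 years.

roughly 60 years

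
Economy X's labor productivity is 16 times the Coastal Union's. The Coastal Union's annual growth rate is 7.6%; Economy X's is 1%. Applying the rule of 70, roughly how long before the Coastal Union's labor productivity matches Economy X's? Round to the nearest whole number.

The growth-rate gap is 7.6% − 1% = 6.6 percentage points.
So the ratio between them halves every 70/6.6 ≈ 10.61 years.
A 16 times gap closes after 4 halvings: 4 × 10.61 ≈ 42 years.

42 years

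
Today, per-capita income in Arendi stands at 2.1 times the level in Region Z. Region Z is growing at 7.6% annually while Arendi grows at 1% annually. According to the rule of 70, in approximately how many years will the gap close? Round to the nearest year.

roughly 11 years

Region Z gains on Arendi at 7.6% − 1% = 6.6 points a year.
At that relative rate the gap halves every 70/6.6 ≈ 10.61 years.
A 2.1 times gap takes log₂(2.1) ≈ 1.07 halvings to close: 1.07 × 10.61 ≈ 11 years.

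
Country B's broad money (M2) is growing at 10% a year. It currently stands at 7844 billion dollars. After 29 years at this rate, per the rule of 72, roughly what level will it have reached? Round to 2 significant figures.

Doubling time ≈ 72/10 = 7.20 years.
29 years is 29/7.20 ≈ 4.03 doublings, a factor of 2^4.03 ≈ 16.34.
7844 × 16.34 ≈ 130000 billion dollars.

roughly 130000 billion dollars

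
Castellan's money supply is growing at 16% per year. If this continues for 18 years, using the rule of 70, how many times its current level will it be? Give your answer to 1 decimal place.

around 17.3 times

Doubling time ≈ 70/16 = 4.38 years.
18 years / 4.38 ≈ 4.11 doublings → factor 2^4.11 ≈ 17.3.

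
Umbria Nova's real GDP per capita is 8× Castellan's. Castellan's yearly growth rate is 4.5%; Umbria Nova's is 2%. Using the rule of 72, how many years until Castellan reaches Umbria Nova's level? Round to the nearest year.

What matters is the difference: 2.5 pp.
Rule of 72 on the gap: the ratio halves every 72/2.5 ≈ 28.80 years.
An 8× gap closes after 3 halvings: 3 × 28.80 ≈ 86 years.

approximately 86 years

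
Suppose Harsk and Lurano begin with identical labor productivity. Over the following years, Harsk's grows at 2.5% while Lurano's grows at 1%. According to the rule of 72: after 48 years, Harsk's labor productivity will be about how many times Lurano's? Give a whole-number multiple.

Rate gap = 2.5% − 1% = 1.5 points.
The ratio doubles every 72/1.5 ≈ 48.00 years.
48/48.00 ≈ 1.00 doublings → ratio ≈ 2^1.00 ≈ 2.

about 2 times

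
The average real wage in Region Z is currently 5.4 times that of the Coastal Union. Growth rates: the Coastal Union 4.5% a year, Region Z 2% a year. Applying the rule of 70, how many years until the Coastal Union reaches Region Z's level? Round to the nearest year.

What matters is the difference: 2.5 pp.
Rule of 70 on the gap: the ratio halves every 70/2.5 ≈ 28.00 years.
A 5.4 times gap takes log₂(5.4) ≈ 2.43 halvings to close: 2.43 × 28.00 ≈ 68 years.

≈ 68 years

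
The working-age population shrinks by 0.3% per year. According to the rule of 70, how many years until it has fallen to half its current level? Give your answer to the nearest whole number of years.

Falling at 0.3%, it halves about every 70/0.3 = 233.33 years.

roughly 233 years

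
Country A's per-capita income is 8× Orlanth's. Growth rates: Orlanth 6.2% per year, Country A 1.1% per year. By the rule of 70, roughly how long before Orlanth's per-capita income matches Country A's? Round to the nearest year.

41 years

The growth-rate gap is 6.2% − 1.1% = 5.1 percentage points.
So the ratio between them halves every 70/5.1 ≈ 13.73 years.
An 8× gap closes after 3 halvings: 3 × 13.73 ≈ 41 years.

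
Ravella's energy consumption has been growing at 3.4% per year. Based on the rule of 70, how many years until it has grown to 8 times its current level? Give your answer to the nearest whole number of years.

about 62 years

At 3.4% it doubles every 70/3.4 ≈ 20.59 years.
8 = 2^3, so 3 doublings → 62 years.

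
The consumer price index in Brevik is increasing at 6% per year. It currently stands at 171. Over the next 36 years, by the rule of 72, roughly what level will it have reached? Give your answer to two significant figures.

around 1400

Doubling time ≈ 72/6 = 12.00 years.
36 years is 36/12.00 ≈ 3.00 doublings, a factor of 2^3.00 ≈ 8.00.
171 × 8.00 ≈ 1400.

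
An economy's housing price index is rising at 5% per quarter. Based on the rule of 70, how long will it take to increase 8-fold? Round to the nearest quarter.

approximately 42 quarters

One doubling takes 70/5 = 14.00 quarters.
8 = 2^3, so 3 doublings → 42 quarters.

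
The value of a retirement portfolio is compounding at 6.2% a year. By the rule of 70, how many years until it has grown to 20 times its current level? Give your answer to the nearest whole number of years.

One doubling takes 70/6.2 = 11.29 years.
Reaching 20× takes log₂(20) ≈ 4.32 doublings.
4.32 × 11.29 ≈ 49 years.

about 49 years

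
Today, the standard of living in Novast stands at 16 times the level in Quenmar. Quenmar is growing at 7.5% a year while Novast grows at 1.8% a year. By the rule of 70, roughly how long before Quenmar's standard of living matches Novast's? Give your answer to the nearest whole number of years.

≈ 49 years

The growth-rate gap is 7.5% − 1.8% = 5.7 percentage points.
So the ratio between them halves every 70/5.7 ≈ 12.28 years.
A 16 times gap closes after 4 halvings: 4 × 12.28 ≈ 49 years.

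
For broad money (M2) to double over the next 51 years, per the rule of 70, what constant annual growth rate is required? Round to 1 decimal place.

70 / 51 ≈ 1.37, so about 1.4% annually.

≈ 1.4%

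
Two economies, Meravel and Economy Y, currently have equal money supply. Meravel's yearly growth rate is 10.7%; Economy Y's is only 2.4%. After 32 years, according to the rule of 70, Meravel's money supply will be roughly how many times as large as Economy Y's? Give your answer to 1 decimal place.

roughly 13.9 times

Meravel pulls ahead at 8.3 pp per year, so the ratio doubles every 70/8.3 ≈ 8.43 years.
In 32 years that's 3.80 doublings: 2^3.80 ≈ 13.9.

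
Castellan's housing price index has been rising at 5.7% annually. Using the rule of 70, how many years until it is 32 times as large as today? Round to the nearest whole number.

One doubling takes 70/5.7 = 12.28 years.
Getting to 32× needs 5 doublings: 5 × 12.28 ≈ 61 years.

61 years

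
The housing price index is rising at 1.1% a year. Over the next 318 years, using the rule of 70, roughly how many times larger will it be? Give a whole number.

At 1.1% one doubling takes ≈ 63.64 years; 318 years is 5 of them, so ×32.

≈ 32 times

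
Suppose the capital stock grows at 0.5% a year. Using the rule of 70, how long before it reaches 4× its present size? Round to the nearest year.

One doubling takes 70/0.5 = 140.00 years.
4× is 2 doublings, so 2 × 140.00 ≈ 280 years.

around 280 years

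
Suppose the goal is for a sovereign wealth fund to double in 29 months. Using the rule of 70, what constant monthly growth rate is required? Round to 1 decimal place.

70 / 29 ≈ 2.41, so about 2.4% per month.

roughly 2.4%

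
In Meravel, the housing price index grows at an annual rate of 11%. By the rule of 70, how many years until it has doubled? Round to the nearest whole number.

around 6 years

Doubling time ≈ 70 / 11 = 6.36 years.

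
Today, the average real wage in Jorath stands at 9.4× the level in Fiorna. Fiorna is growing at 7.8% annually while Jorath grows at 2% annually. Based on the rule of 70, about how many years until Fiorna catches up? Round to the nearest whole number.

The growth-rate gap is 7.8% − 2% = 5.8 percentage points.
So the ratio between them halves every 70/5.8 ≈ 12.07 years.
A 9.4× gap takes log₂(9.4) ≈ 3.23 halvings to close: 3.23 × 12.07 ≈ 39 years.

39 years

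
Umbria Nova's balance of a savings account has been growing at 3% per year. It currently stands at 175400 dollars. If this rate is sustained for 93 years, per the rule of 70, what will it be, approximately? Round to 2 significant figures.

2800000 dollars

It doubles every 70/3 ≈ 23.33 years, so 93 years is 3.99 doublings.
2^3.99 ≈ 15.89; 175400 × 15.89 ≈ 2800000 dollars.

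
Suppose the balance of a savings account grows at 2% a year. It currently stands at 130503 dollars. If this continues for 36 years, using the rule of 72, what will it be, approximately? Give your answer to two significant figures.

It doubles every 72/2 ≈ 36.00 years, so 36 years is 1.00 doublings.
2^1.00 ≈ 2.00; 130503 × 2.00 ≈ 260000 dollars.

260000 dollars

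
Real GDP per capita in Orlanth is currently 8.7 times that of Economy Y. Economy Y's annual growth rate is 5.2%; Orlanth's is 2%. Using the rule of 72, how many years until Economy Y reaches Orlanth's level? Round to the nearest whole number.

70 years

What matters is the difference: 3.2 pp.
Rule of 72 on the gap: the ratio halves every 72/3.2 ≈ 22.50 years.
An 8.7 times gap takes log₂(8.7) ≈ 3.12 halvings to close: 3.12 × 22.50 ≈ 70 years.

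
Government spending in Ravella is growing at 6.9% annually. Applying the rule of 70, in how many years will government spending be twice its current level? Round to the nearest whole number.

around 10 years

Doubling time ≈ 70 / 6.9 = 10.14 years.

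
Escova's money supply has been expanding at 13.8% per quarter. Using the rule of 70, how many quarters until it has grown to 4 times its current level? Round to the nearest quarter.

One doubling takes 70/13.8 = 5.07 quarters.
4× is 2 doublings, so 2 × 5.07 ≈ 10 quarters.

around 10 quarters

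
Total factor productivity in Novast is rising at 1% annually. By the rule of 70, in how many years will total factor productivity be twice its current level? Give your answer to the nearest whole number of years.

around 70 years

70/1 ≈ 70.00, so it doubles roughly every 70 years.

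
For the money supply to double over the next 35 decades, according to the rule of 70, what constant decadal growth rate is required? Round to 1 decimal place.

70 / 35 ≈ 2.00, so about 2.0% per decade.

roughly 2.0%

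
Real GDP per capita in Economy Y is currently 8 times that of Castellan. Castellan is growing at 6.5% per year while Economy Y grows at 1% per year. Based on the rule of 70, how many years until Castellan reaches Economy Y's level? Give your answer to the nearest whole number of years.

≈ 38 years

What matters is the difference: 5.5 pp.
Rule of 70 on the gap: the ratio halves every 70/5.5 ≈ 12.73 years.
An 8 times gap closes after 3 halvings: 3 × 12.73 ≈ 38 years.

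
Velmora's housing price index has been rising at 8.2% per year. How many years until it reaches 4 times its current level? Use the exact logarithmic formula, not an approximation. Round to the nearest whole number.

t = ln(4) / ln(1 + 0.082) = 1.3863 / 0.078811 ≈ 17.59.
≈ 18 years.

18 years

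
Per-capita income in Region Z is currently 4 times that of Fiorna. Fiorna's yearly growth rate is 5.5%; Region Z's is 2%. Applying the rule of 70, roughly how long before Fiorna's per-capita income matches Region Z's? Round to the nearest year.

What matters is the difference: 3.5 pp.
Rule of 70 on the gap: the ratio halves every 70/3.5 ≈ 20.00 years.
A 4 times gap closes after 2 halvings: 2 × 20.00 ≈ 40 years.

roughly 40 years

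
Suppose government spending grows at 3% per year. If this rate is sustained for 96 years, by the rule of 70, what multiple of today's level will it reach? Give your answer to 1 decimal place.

Doubles every ≈ 23.33 years (70/3).
96 years is 4.11 doublings; 2^4.11 ≈ 17.3×.

≈ 17.3 times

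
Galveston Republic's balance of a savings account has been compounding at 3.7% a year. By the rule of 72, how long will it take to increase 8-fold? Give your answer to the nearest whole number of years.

At 3.7% it doubles every 72/3.7 ≈ 19.46 years.
8 = 2^3, so 3 doublings → 58 years.

58 years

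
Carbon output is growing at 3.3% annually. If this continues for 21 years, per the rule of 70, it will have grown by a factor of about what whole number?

Doubling time ≈ 70/3.3 = 21.21 years.
21/21.21 ≈ 1 doubling, so about 2^1 = 2×.

approximately 2 times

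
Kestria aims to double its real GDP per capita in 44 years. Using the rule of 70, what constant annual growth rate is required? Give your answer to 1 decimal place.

about 1.6%

70 / 44 ≈ 1.59, so about 1.6% annually.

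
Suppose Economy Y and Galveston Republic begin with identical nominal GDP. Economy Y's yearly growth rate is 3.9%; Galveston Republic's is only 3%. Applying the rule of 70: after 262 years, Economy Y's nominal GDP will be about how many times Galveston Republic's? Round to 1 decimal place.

Rate gap = 3.9% − 3% = 0.9 points.
The ratio doubles every 70/0.9 ≈ 77.78 years.
262/77.78 ≈ 3.37 doublings → ratio ≈ 2^3.37 ≈ 10.3.

around 10.3 times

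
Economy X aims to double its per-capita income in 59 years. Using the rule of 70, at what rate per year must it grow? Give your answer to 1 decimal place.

70 / 59 ≈ 1.19, so about 1.2% per year.

roughly 1.2% per year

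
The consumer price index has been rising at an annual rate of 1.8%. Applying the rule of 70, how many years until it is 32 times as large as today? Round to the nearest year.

Doubling time ≈ 70/1.8 = 38.89 years.
32 = 2^5, so 5 doublings → 194 years.

194 years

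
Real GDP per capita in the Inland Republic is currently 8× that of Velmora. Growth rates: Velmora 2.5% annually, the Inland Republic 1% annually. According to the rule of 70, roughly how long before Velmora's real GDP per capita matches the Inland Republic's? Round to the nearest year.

What matters is the difference: 1.5 pp.
Rule of 70 on the gap: the ratio halves every 70/1.5 ≈ 46.67 years.
An 8× gap closes after 3 halvings: 3 × 46.67 ≈ 140 years.

≈ 140 years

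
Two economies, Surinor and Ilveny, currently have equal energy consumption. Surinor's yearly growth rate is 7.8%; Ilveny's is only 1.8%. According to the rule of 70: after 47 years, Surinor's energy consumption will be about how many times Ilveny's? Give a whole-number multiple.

around 16 times

Rate gap = 7.8% − 1.8% = 6 points.
The ratio doubles every 70/6 ≈ 11.67 years.
47/11.67 ≈ 4.03 doublings → ratio ≈ 2^4.03 ≈ 16.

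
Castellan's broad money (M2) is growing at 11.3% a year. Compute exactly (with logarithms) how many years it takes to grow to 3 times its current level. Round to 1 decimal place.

t = ln(3) / ln(1 + 0.113) = 1.0986 / 0.107059 ≈ 10.26.

10.3 years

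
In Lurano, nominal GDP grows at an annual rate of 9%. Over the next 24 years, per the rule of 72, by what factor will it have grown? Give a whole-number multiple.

At 9% one doubling takes ≈ 8.00 years; 24 years is 3 of them, so ×8.

roughly 8 times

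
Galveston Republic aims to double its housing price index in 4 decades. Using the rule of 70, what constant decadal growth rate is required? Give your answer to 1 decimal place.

70 / 4 ≈ 17.50, so about 17.5% per decade.

≈ 17.5%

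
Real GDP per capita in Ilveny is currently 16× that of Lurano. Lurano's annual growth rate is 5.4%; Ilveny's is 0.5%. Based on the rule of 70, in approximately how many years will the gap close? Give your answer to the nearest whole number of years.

57 years

What matters is the difference: 4.9 pp.
Rule of 70 on the gap: the ratio halves every 70/4.9 ≈ 14.29 years.
A 16× gap closes after 4 halvings: 4 × 14.29 ≈ 57 years.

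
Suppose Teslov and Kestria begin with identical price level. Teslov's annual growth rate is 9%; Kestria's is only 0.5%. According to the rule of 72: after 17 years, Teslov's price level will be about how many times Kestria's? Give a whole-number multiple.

Teslov pulls ahead at 8.5 pp per year, so the ratio doubles every 72/8.5 ≈ 8.47 years.
In 17 years that's 2.01 doublings: 2^2.01 ≈ 4.

4 times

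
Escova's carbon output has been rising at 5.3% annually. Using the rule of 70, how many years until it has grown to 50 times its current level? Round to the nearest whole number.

Doubling time ≈ 70/5.3 = 13.21 years.
50× is log₂ 50 ≈ 5.64 doublings, so ≈ 5.64 × 13.21 = 75 years.

≈ 75 years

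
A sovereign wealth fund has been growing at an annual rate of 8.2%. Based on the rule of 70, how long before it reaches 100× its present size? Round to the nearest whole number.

≈ 57 years

One doubling takes 70/8.2 = 8.54 years.
Reaching 100× takes log₂(100) ≈ 6.64 doublings.
6.64 × 8.54 ≈ 57 years.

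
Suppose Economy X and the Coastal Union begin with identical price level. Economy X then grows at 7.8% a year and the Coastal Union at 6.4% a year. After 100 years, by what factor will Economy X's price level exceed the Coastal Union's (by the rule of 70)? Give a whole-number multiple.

Only the 1.4-point difference matters.
70/1.4 ≈ 50.00 years per doubling of the ratio; 100 years gives 2.00 doublings, so ≈ 4×.

≈ 4 times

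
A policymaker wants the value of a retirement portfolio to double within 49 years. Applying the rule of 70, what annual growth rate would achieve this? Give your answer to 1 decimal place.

70 / 49 ≈ 1.43, so about 1.4% annually.

around 1.4%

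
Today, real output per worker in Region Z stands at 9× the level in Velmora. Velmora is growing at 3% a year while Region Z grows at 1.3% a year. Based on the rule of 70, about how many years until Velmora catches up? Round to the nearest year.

131 years

Velmora gains on Region Z at 3% − 1.3% = 1.7 points a year.
At that relative rate the gap halves every 70/1.7 ≈ 41.18 years.
A 9× gap takes log₂(9) ≈ 3.17 halvings to close: 3.17 × 41.18 ≈ 131 years.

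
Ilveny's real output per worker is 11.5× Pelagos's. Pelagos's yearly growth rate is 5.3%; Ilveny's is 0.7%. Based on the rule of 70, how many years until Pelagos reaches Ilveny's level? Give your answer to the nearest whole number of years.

about 54 years

What matters is the difference: 4.6 pp.
Rule of 70 on the gap: the ratio halves every 70/4.6 ≈ 15.22 years.
An 11.5× gap takes log₂(11.5) ≈ 3.52 halvings to close: 3.52 × 15.22 ≈ 54 years.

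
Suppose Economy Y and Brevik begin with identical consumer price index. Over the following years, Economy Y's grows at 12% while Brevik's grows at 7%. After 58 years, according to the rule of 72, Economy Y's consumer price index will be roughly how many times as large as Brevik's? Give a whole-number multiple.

roughly 16 times

Rate gap = 12% − 7% = 5 points.
The ratio doubles every 72/5 ≈ 14.40 years.
58/14.40 ≈ 4.03 doublings → ratio ≈ 2^4.03 ≈ 16.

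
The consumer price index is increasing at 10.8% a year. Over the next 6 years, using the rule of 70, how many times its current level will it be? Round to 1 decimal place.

Doubles every ≈ 6.48 years (70/10.8).
6 years is 0.93 doublings; 2^0.93 ≈ 1.9×.

approximately 1.9 times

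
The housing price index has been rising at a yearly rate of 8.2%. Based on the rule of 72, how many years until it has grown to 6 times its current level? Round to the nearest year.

roughly 23 years

Doubling time ≈ 72/8.2 = 8.78 years.
6× is log₂ 6 ≈ 2.58 doublings, so ≈ 2.58 × 8.78 = 23 years.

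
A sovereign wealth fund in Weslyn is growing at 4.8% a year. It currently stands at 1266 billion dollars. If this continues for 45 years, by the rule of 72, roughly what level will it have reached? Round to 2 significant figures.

≈ 10000 billion dollars

It doubles every 72/4.8 ≈ 15.00 years, so 45 years is 3.00 doublings.
2^3.00 ≈ 8.00; 1266 × 8.00 ≈ 10000 billion dollars.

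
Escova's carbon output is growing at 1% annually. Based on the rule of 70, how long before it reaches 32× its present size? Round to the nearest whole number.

Doubling time ≈ 70/1 = 70.00 years.
32× is 5 doublings, so 5 × 70.00 ≈ 350 years.

approximately 350 years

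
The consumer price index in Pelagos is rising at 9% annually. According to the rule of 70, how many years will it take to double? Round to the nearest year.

about 8 years

70/9 ≈ 7.78, so it doubles roughly every 8 years.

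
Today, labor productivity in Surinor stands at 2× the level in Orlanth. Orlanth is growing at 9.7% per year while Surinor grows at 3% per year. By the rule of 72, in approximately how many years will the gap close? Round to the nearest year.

The growth-rate gap is 9.7% − 3% = 6.7 percentage points.
So the ratio between them halves every 72/6.7 ≈ 10.75 years.
A 2× gap closes after 1 halving: 1 × 10.75 ≈ 11 years.

approximately 11 years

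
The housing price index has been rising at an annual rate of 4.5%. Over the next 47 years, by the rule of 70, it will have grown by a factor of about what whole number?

70/4.5 ≈ 15.56 years per doubling.
47 years fits 3 doublings: 2^3 = 8.

roughly 8 times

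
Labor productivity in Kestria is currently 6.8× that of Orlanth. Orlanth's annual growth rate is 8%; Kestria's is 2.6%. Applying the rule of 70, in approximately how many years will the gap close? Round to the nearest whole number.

Orlanth gains on Kestria at 8% − 2.6% = 5.4 points a year.
At that relative rate the gap halves every 70/5.4 ≈ 12.96 years.
A 6.8× gap takes log₂(6.8) ≈ 2.77 halvings to close: 2.77 × 12.96 ≈ 36 years.

roughly 36 years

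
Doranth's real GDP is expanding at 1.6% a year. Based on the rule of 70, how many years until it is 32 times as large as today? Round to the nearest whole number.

At 1.6% it doubles every 70/1.6 ≈ 43.75 years.
32 = 2^5, so 5 doublings → 219 years.

219 years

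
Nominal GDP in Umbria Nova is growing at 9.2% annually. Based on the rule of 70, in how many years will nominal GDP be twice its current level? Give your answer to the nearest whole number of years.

approximately 8 years

70/9.2 ≈ 7.61, so it doubles roughly every 8 years.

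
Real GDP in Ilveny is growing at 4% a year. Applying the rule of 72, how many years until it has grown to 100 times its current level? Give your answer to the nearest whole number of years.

At 4% it doubles every 72/4 ≈ 18.00 years.
Reaching 100× takes log₂(100) ≈ 6.64 doublings.
6.64 × 18.00 ≈ 120 years.

about 120 years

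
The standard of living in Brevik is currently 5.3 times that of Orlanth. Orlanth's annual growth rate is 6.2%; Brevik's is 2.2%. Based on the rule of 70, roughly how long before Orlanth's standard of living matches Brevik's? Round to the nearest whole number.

What matters is the difference: 4 pp.
Rule of 70 on the gap: the ratio halves every 70/4 ≈ 17.50 years.
A 5.3 times gap takes log₂(5.3) ≈ 2.41 halvings to close: 2.41 × 17.50 ≈ 42 years.

about 42 years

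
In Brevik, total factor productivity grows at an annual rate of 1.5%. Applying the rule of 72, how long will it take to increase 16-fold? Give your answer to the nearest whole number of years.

about 192 years

One doubling takes 72/1.5 = 48.00 years.
16× is 4 doublings, so 4 × 48.00 ≈ 192 years.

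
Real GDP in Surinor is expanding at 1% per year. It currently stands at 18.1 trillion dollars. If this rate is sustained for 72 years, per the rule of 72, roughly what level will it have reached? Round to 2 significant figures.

approximately 36 trillion dollars

It doubles every 72/1 ≈ 72.00 years, so 72 years is 1.00 doublings.
2^1.00 ≈ 2.00; 18.1 × 2.00 ≈ 36 trillion dollars.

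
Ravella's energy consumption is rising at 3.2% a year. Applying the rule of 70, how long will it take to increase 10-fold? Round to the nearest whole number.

At 3.2% it doubles every 70/3.2 ≈ 21.88 years.
Reaching 10× takes log₂(10) ≈ 3.32 doublings.
3.32 × 21.88 ≈ 73 years.

approximately 73 years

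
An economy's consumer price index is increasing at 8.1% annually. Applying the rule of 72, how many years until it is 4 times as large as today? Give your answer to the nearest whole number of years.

approximately 18 years

At 8.1% it doubles every 72/8.1 ≈ 8.89 years.
4× is 2 doublings, so 2 × 8.89 ≈ 18 years.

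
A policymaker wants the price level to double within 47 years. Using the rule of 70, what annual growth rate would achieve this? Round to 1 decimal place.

70 / 47 ≈ 1.49, so about 1.5% annually.

approximately 1.5%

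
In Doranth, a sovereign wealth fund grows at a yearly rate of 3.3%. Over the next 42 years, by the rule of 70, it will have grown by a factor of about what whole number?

At 3.3% one doubling takes ≈ 21.21 years; 42 years is 2 of them, so ×4.

≈ 4 times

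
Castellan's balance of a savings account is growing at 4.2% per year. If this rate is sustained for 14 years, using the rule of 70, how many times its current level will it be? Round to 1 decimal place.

≈ 1.8 times

Doubles every ≈ 16.67 years (70/4.2).
14 years is 0.84 doublings; 2^0.84 ≈ 1.8×.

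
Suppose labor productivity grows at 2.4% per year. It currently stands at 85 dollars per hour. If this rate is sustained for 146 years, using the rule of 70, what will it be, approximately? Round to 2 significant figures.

around 2700 dollars per hour

It doubles every 70/2.4 ≈ 29.17 years, so 146 years is 5.01 doublings.
2^5.01 ≈ 32.22; 85 × 32.22 ≈ 2700 dollars per hour.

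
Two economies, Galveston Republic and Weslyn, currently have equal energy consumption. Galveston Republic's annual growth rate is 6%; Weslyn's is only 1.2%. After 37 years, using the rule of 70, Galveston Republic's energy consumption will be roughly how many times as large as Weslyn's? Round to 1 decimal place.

5.8 times

Only the 4.8-point difference matters.
70/4.8 ≈ 14.58 years per doubling of the ratio; 37 years gives 2.54 doublings, so ≈ 5.8×.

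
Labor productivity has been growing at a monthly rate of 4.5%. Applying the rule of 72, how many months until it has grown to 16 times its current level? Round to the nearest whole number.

At 4.5% it doubles every 72/4.5 ≈ 16.00 months.
Getting to 16× needs 4 doublings: 4 × 16.00 ≈ 64 months.

about 64 months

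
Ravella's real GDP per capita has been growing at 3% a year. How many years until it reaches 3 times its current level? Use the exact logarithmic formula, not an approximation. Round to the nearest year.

t = ln(3) / ln(1 + 0.03) = 1.0986 / 0.029559 ≈ 37.17.
≈ 37 years.

37 years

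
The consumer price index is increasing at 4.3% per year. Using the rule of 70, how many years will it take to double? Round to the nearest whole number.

roughly 16 years

At 4.3%, doubling takes about 70/4.3 = 16.28 years.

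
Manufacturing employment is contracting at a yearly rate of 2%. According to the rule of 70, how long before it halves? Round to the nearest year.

Halving time ≈ 70 / 2 = 35.00 → 35 years.

≈ 35 years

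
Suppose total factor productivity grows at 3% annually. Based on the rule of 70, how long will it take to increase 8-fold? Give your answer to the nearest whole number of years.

70 years

Doubling time ≈ 70/3 = 23.33 years.
8× is 3 doublings, so 3 × 23.33 ≈ 70 years.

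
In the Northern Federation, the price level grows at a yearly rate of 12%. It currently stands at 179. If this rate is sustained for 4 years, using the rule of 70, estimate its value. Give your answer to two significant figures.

≈ 290

Doubling time ≈ 70/12 = 5.83 years.
4 years is 4/5.83 ≈ 0.69 doublings, a factor of 2^0.69 ≈ 1.61.
179 × 1.61 ≈ 290.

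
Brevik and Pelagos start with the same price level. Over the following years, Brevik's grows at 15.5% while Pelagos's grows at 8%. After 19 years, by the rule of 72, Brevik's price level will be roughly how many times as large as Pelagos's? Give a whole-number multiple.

around 4 times

Rate gap = 15.5% − 8% = 7.5 points.
The ratio doubles every 72/7.5 ≈ 9.60 years.
19/9.60 ≈ 1.98 doublings → ratio ≈ 2^1.98 ≈ 4.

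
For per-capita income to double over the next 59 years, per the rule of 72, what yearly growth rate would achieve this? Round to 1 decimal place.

72 / 59 ≈ 1.22, so about 1.2% per year.

around 1.2%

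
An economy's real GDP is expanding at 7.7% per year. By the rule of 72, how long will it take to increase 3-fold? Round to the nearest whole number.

At 7.7% it doubles every 72/7.7 ≈ 9.35 years.
3× is log₂ 3 ≈ 1.58 doublings, so ≈ 1.58 × 9.35 = 15 years.

approximately 15 years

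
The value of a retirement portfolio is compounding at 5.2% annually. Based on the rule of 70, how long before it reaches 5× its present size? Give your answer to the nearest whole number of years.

about 31 years

At 5.2% it doubles every 70/5.2 ≈ 13.46 years.
5× is log₂ 5 ≈ 2.32 doublings, so ≈ 2.32 × 13.46 = 31 years.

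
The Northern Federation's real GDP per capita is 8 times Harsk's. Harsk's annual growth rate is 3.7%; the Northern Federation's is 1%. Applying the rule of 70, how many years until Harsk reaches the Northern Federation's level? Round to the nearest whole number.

The growth-rate gap is 3.7% − 1% = 2.7 percentage points.
So the ratio between them halves every 70/2.7 ≈ 25.93 years.
An 8 times gap closes after 3 halvings: 3 × 25.93 ≈ 78 years.

roughly 78 years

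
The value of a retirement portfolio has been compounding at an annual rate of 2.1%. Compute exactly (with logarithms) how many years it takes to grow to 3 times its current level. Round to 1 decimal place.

t = ln(3) / ln(1 + 0.021) = 1.0986 / 0.020783 ≈ 52.86.

52.9 years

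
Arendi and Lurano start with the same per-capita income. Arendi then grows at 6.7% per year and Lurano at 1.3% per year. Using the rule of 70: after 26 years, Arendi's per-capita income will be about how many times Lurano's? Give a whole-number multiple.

Rate gap = 6.7% − 1.3% = 5.4 points.
The ratio doubles every 70/5.4 ≈ 12.96 years.
26/12.96 ≈ 2.01 doublings → ratio ≈ 2^2.01 ≈ 4.

4 times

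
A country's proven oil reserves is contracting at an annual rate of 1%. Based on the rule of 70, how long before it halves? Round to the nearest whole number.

around 70 years

Falling at 1%, it halves about every 70/1 = 70.00 years.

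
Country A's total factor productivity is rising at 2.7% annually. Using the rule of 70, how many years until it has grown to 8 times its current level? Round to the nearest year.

around 78 years

At 2.7% it doubles every 70/2.7 ≈ 25.93 years.
Getting to 8× needs 3 doublings: 3 × 25.93 ≈ 78 years.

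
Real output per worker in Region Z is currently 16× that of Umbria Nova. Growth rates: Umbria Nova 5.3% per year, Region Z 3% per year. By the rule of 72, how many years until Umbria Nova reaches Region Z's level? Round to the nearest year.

The growth-rate gap is 5.3% − 3% = 2.3 percentage points.
So the ratio between them halves every 72/2.3 ≈ 31.30 years.
A 16× gap closes after 4 halvings: 4 × 31.30 ≈ 125 years.

≈ 125 years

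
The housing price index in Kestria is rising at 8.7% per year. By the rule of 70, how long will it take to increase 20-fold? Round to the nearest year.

One doubling takes 70/8.7 = 8.05 years.
20× is log₂ 20 ≈ 4.32 doublings, so ≈ 4.32 × 8.05 = 35 years.

35 years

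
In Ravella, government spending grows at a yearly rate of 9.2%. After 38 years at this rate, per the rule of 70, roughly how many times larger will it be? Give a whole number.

roughly 32 times

Doubling time ≈ 70/9.2 = 7.61 years.
38/7.61 ≈ 5 doublings, so about 2^5 = 32×.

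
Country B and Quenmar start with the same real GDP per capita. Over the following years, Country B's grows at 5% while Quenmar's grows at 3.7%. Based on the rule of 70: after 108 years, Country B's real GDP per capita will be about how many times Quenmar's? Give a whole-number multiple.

Rate gap = 5% − 3.7% = 1.3 points.
The ratio doubles every 70/1.3 ≈ 53.85 years.
108/53.85 ≈ 2.01 doublings → ratio ≈ 2^2.01 ≈ 4.

approximately 4 times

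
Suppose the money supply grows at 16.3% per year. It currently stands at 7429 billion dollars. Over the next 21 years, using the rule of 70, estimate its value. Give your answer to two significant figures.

It doubles every 70/16.3 ≈ 4.29 years, so 21 years is 4.90 doublings.
2^4.90 ≈ 29.86; 7429 × 29.86 ≈ 220000 billion dollars.

around 220000 billion dollars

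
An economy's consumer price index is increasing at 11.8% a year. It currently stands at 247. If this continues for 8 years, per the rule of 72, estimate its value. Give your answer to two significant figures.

Doubling time ≈ 72/11.8 = 6.10 years.
8 years is 8/6.10 ≈ 1.31 doublings, a factor of 2^1.31 ≈ 2.48.
247 × 2.48 ≈ 610.

roughly 610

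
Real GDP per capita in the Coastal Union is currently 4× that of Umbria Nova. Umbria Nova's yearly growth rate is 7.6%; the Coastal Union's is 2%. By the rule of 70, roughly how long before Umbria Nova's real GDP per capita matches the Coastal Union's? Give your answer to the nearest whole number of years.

around 25 years

Umbria Nova gains on the Coastal Union at 7.6% − 2% = 5.6 points a year.
At that relative rate the gap halves every 70/5.6 ≈ 12.50 years.
A 4× gap closes after 2 halvings: 2 × 12.50 ≈ 25 years.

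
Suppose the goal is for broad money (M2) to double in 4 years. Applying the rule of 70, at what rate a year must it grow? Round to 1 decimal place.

≈ 17.5%

70 / 4 ≈ 17.50, so about 17.5% a year.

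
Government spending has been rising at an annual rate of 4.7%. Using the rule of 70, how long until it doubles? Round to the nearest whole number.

Doubling time ≈ 70 / 4.7 = 14.89 years.

roughly 15 years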